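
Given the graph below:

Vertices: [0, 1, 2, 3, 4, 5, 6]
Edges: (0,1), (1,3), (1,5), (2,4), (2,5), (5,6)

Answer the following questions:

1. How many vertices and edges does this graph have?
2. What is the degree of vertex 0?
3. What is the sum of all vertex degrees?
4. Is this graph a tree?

Count: 7 vertices, 6 edges.
Vertex 0 has neighbors [1], degree = 1.
Handshaking lemma: 2 * 6 = 12.
A graph is a tree iff it is connected and has exactly n-1 edges. This graph is connected (all 7 vertices in one component) and has 7-1 = 6 edges. It is a tree.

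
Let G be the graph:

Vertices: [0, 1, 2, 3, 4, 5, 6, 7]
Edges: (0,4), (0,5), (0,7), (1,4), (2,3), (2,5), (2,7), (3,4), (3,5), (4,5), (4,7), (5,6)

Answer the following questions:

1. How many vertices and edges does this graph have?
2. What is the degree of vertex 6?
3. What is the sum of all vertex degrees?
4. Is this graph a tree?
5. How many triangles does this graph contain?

Count: 8 vertices, 12 edges.
Vertex 6 has neighbors [5], degree = 1.
Handshaking lemma: 2 * 12 = 24.
A tree on 8 vertices has 7 edges. This graph has 12 edges (5 extra). Not a tree.
Number of triangles = 4.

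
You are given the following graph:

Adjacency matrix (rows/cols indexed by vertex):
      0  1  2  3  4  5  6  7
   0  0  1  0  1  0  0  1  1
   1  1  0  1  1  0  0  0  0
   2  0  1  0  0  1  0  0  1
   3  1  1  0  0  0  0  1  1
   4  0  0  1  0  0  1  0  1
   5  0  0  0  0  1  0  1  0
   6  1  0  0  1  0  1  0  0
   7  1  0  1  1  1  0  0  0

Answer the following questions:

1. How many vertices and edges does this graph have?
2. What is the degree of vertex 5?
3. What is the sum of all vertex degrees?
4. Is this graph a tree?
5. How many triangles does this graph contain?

Count: 8 vertices, 13 edges.
Vertex 5 has neighbors [4, 6], degree = 2.
Handshaking lemma: 2 * 13 = 26.
A tree on 8 vertices has 7 edges. This graph has 13 edges (6 extra). Not a tree.
Number of triangles = 4.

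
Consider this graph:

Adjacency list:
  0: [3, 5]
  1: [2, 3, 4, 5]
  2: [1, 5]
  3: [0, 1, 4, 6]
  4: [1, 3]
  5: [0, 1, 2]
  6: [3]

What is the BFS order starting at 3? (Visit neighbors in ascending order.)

BFS from vertex 3 (neighbors processed in ascending order):
Visit order: 3, 0, 1, 4, 6, 5, 2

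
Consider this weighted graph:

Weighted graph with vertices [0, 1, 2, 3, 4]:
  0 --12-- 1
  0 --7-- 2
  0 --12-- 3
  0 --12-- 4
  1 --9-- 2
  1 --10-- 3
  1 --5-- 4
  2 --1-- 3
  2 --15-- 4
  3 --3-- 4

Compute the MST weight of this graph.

Applying Kruskal's algorithm (sort edges by weight, add if no cycle):
  Add (2,3) w=1
  Add (3,4) w=3
  Add (1,4) w=5
  Add (0,2) w=7
  Skip (1,2) w=9 (creates cycle)
  Skip (1,3) w=10 (creates cycle)
  Skip (0,3) w=12 (creates cycle)
  Skip (0,1) w=12 (creates cycle)
  Skip (0,4) w=12 (creates cycle)
  Skip (2,4) w=15 (creates cycle)
MST weight = 16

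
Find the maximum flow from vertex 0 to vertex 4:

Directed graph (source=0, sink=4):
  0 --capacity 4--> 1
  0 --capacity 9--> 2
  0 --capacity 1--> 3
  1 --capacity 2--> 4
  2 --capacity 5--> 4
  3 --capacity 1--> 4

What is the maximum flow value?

Computing max flow:
  Flow on (0->1): 2/4
  Flow on (0->2): 5/9
  Flow on (0->3): 1/1
  Flow on (1->4): 2/2
  Flow on (2->4): 5/5
  Flow on (3->4): 1/1
Maximum flow = 8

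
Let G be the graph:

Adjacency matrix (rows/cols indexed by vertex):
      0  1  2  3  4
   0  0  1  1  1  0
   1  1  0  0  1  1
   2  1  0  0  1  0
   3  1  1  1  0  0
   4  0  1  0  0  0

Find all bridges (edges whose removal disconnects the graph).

A bridge is an edge whose removal increases the number of connected components.
Bridges found: (1,4)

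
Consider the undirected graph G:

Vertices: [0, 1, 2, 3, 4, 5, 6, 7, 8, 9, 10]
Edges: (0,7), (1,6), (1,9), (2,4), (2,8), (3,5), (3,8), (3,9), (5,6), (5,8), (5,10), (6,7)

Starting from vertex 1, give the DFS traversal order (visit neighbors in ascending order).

DFS from vertex 1 (neighbors processed in ascending order):
Visit order: 1, 6, 5, 3, 8, 2, 4, 9, 10, 7, 0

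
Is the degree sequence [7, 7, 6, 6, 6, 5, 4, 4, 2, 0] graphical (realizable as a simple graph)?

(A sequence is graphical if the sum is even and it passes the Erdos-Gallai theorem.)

Sum of degrees = 47. Sum is odd, so the sequence is NOT graphical.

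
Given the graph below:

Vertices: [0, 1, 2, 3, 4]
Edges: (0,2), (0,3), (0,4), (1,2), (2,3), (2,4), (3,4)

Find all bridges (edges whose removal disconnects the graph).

A bridge is an edge whose removal increases the number of connected components.
Bridges found: (1,2)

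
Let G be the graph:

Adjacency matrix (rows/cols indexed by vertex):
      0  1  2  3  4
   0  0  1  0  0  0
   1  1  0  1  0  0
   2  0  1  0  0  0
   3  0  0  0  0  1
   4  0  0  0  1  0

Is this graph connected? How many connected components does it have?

Checking connectivity: the graph has 2 connected component(s).
Components: [[0, 1, 2], [3, 4]]. The graph is NOT connected.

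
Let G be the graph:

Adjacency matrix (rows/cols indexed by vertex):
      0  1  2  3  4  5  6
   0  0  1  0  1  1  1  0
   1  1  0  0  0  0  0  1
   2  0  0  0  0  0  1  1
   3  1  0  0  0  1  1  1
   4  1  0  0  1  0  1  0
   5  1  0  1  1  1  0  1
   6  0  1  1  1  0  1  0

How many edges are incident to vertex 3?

Vertex 3 has neighbors [0, 4, 5, 6], so deg(3) = 4.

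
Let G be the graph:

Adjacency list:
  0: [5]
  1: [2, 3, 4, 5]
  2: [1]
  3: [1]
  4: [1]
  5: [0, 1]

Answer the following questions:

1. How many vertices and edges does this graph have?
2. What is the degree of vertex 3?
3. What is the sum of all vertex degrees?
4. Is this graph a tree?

Count: 6 vertices, 5 edges.
Vertex 3 has neighbors [1], degree = 1.
Handshaking lemma: 2 * 5 = 10.
A graph is a tree iff it is connected and has exactly n-1 edges. This graph is connected (all 6 vertices in one component) and has 6-1 = 5 edges. It is a tree.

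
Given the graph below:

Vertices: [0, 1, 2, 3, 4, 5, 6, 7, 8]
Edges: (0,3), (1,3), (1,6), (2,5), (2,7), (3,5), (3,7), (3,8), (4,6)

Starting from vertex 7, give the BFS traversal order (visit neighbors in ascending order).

BFS from vertex 7 (neighbors processed in ascending order):
Visit order: 7, 2, 3, 5, 0, 1, 8, 6, 4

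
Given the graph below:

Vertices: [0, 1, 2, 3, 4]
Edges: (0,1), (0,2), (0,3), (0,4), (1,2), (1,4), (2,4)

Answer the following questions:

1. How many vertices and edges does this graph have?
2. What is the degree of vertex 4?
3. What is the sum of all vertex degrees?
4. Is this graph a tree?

Count: 5 vertices, 7 edges.
Vertex 4 has neighbors [0, 1, 2], degree = 3.
Handshaking lemma: 2 * 7 = 14.
A tree on 5 vertices has 4 edges. This graph has 7 edges (3 extra). Not a tree.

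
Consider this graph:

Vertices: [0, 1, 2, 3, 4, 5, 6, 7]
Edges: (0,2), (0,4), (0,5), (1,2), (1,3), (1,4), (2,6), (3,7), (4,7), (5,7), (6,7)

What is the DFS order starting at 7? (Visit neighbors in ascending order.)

DFS from vertex 7 (neighbors processed in ascending order):
Visit order: 7, 3, 1, 2, 0, 4, 5, 6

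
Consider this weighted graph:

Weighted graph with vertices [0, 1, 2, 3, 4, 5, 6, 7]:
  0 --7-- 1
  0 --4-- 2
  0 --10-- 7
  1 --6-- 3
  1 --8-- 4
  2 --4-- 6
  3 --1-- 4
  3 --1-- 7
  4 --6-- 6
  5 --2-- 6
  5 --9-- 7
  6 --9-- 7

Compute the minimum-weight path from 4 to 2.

Using Dijkstra's algorithm from vertex 4:
Shortest path: 4 -> 6 -> 2
Total weight: 6 + 4 = 10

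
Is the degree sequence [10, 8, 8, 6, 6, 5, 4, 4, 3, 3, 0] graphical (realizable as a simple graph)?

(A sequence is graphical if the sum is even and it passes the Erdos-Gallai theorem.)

Sum of degrees = 57. Sum is odd, so the sequence is NOT graphical.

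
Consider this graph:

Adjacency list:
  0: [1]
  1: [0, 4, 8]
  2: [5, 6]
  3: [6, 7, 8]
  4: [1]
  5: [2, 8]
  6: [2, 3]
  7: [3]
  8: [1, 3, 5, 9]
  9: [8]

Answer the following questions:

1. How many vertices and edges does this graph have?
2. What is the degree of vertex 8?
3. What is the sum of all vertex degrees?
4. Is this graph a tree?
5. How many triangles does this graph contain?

Count: 10 vertices, 10 edges.
Vertex 8 has neighbors [1, 3, 5, 9], degree = 4.
Handshaking lemma: 2 * 10 = 20.
A tree on 10 vertices has 9 edges. This graph has 10 edges (1 extra). Not a tree.
Number of triangles = 0.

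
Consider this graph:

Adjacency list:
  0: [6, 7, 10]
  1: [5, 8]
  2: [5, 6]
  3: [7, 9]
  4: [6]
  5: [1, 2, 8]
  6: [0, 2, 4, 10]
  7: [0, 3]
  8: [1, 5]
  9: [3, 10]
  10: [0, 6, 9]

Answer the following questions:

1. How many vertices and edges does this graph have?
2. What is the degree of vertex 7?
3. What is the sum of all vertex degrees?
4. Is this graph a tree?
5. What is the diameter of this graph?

Count: 11 vertices, 13 edges.
Vertex 7 has neighbors [0, 3], degree = 2.
Handshaking lemma: 2 * 13 = 26.
A tree on 11 vertices has 10 edges. This graph has 13 edges (3 extra). Not a tree.
Diameter (longest shortest path) = 6.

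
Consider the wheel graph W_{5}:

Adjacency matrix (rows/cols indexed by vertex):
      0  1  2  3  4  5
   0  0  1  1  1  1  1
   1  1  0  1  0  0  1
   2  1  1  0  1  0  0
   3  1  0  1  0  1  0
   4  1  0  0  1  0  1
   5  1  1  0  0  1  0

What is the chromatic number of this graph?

W_{5} = C_{5} plus a hub adjacent to every cycle vertex.
The outer cycle needs 3 colors (odd cycle); the hub is adjacent to all of them so needs a fresh color.
Chromatic number = 3 + 1 = 4.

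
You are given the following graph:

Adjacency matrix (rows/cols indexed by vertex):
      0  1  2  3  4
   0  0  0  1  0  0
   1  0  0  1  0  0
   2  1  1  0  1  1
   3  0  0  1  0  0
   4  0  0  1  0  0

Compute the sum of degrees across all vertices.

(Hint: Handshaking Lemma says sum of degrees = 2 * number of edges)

Count edges: 4 edges.
By Handshaking Lemma: sum of degrees = 2 * 4 = 8.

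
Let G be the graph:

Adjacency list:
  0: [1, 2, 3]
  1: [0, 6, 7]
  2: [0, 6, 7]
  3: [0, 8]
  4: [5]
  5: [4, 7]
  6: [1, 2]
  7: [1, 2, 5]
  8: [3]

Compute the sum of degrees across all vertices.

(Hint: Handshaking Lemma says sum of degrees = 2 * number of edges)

Count edges: 10 edges.
By Handshaking Lemma: sum of degrees = 2 * 10 = 20.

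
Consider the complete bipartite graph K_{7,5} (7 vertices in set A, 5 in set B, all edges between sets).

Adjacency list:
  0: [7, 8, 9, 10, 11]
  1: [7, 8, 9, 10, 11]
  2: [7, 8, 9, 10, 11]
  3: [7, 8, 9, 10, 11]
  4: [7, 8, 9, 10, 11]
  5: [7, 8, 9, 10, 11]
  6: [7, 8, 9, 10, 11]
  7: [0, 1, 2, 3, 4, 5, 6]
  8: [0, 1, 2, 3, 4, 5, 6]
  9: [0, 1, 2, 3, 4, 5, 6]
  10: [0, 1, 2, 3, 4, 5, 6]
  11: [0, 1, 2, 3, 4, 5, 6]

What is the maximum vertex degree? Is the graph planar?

Set-A vertices have degree 5; set-B vertices have degree 7. Maximum degree = max(7,5) = 7.
K_{7,5} contains K_{3,3} as a subgraph (since both sides have >= 3 vertices); by Kuratowski's theorem it is not planar.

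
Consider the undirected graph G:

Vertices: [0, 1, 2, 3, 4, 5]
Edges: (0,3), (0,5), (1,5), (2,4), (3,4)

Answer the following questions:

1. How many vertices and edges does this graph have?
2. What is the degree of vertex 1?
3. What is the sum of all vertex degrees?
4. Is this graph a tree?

Count: 6 vertices, 5 edges.
Vertex 1 has neighbors [5], degree = 1.
Handshaking lemma: 2 * 5 = 10.
A graph is a tree iff it is connected and has exactly n-1 edges. This graph is connected (all 6 vertices in one component) and has 6-1 = 5 edges. It is a tree.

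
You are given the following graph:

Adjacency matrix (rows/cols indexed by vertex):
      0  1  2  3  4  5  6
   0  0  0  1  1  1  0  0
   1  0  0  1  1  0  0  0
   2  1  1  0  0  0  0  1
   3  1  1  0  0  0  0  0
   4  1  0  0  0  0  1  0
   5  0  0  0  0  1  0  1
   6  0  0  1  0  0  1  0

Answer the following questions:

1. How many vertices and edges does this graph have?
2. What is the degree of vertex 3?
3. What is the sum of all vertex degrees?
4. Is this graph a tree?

Count: 7 vertices, 8 edges.
Vertex 3 has neighbors [0, 1], degree = 2.
Handshaking lemma: 2 * 8 = 16.
A tree on 7 vertices has 6 edges. This graph has 8 edges (2 extra). Not a tree.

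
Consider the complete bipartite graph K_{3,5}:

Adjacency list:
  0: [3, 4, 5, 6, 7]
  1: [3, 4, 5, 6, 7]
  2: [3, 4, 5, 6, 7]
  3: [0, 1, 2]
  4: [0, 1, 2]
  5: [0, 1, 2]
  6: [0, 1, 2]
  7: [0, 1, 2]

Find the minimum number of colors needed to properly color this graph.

K_{3,5} is bipartite: vertices split into two independent sets of size 3 and 5.
Color one set 0, the other 1. No adjacent vertices share a color.
Chromatic number = 2.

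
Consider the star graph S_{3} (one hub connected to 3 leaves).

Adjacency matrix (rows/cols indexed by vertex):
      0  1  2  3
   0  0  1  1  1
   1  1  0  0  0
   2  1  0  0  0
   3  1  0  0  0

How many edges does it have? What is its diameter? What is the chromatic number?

Star graph S_{3}: the hub connects to all 3 leaves.
Edges = 3.
Diameter = 2 (any leaf to hub is 1, leaf to leaf through hub is 2).
Star graphs are bipartite (hub vs leaves), so chromatic number = 2.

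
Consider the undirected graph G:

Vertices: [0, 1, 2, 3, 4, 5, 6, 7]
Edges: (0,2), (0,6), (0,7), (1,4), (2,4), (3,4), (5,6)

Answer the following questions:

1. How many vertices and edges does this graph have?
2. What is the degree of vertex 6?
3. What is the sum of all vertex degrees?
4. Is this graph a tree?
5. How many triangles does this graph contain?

Count: 8 vertices, 7 edges.
Vertex 6 has neighbors [0, 5], degree = 2.
Handshaking lemma: 2 * 7 = 14.
A graph is a tree iff it is connected and has exactly n-1 edges. This graph is connected (all 8 vertices in one component) and has 8-1 = 7 edges. It is a tree.
Number of triangles = 0.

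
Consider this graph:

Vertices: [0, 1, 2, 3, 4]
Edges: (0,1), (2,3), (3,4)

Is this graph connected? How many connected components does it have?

Checking connectivity: the graph has 2 connected component(s).
Components: [[0, 1], [2, 3, 4]]. The graph is NOT connected.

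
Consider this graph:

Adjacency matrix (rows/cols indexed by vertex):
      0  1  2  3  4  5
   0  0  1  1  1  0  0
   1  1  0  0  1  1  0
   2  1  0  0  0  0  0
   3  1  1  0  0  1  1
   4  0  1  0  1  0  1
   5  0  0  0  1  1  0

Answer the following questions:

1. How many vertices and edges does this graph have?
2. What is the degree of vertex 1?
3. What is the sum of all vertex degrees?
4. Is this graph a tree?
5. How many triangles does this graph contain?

Count: 6 vertices, 8 edges.
Vertex 1 has neighbors [0, 3, 4], degree = 3.
Handshaking lemma: 2 * 8 = 16.
A tree on 6 vertices has 5 edges. This graph has 8 edges (3 extra). Not a tree.
Number of triangles = 3.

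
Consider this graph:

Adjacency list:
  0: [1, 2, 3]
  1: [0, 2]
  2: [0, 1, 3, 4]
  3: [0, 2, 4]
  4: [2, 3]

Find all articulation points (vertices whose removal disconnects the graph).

No articulation points. The graph is biconnected.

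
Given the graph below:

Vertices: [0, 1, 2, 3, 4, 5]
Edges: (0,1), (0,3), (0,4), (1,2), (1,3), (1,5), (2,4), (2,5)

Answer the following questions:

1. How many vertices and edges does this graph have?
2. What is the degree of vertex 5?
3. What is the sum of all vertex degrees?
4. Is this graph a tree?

Count: 6 vertices, 8 edges.
Vertex 5 has neighbors [1, 2], degree = 2.
Handshaking lemma: 2 * 8 = 16.
A tree on 6 vertices has 5 edges. This graph has 8 edges (3 extra). Not a tree.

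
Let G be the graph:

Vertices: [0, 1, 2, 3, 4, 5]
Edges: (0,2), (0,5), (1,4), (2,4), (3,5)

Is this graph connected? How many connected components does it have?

Checking connectivity: the graph has 1 connected component(s).
All vertices are reachable from each other. The graph IS connected.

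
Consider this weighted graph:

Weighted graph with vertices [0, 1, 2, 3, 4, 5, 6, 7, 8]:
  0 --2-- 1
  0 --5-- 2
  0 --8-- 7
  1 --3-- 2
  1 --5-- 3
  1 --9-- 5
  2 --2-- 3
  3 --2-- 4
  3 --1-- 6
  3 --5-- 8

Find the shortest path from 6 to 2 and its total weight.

Using Dijkstra's algorithm from vertex 6:
Shortest path: 6 -> 3 -> 2
Total weight: 1 + 2 = 3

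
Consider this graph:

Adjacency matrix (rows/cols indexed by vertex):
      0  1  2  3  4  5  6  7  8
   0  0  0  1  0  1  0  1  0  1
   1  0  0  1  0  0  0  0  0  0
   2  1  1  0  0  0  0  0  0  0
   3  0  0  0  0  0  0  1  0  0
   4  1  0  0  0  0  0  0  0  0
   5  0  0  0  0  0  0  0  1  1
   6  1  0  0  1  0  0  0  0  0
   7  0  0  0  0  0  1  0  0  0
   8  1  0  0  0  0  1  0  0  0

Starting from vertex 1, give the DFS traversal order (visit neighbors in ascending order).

DFS from vertex 1 (neighbors processed in ascending order):
Visit order: 1, 2, 0, 4, 6, 3, 8, 5, 7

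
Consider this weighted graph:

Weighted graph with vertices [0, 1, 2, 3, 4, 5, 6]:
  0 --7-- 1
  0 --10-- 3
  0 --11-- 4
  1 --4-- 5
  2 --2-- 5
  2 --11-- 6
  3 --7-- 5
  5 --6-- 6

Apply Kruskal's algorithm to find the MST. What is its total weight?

Applying Kruskal's algorithm (sort edges by weight, add if no cycle):
  Add (2,5) w=2
  Add (1,5) w=4
  Add (5,6) w=6
  Add (0,1) w=7
  Add (3,5) w=7
  Skip (0,3) w=10 (creates cycle)
  Add (0,4) w=11
  Skip (2,6) w=11 (creates cycle)
MST weight = 37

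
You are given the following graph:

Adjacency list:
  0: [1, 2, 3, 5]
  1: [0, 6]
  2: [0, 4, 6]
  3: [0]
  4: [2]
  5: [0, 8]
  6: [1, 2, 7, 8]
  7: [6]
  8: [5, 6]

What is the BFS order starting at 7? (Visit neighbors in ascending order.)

BFS from vertex 7 (neighbors processed in ascending order):
Visit order: 7, 6, 1, 2, 8, 0, 4, 5, 3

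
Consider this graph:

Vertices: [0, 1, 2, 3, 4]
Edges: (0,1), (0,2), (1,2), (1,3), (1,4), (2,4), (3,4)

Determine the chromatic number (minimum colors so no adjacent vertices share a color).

The graph has a maximum clique of size 3 (lower bound on chromatic number).
A valid 3-coloring: {0: 2, 1: 0, 2: 1, 3: 1, 4: 2}.
Chromatic number = 3.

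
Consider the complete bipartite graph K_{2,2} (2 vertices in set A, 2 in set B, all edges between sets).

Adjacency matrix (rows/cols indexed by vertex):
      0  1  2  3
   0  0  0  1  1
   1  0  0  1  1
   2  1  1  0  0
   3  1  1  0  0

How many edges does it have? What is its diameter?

K_{2,2} has 2 * 2 = 4 edges.
Any vertex reaches any opposite-side vertex in 1 step; same-side vertices reach in 2 steps via any opposite-side vertex.
Diameter = 2.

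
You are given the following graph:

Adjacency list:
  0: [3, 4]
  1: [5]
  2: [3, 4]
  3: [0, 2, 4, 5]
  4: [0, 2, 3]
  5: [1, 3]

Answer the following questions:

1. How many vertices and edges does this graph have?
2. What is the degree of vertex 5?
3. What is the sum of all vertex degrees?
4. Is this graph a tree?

Count: 6 vertices, 7 edges.
Vertex 5 has neighbors [1, 3], degree = 2.
Handshaking lemma: 2 * 7 = 14.
A tree on 6 vertices has 5 edges. This graph has 7 edges (2 extra). Not a tree.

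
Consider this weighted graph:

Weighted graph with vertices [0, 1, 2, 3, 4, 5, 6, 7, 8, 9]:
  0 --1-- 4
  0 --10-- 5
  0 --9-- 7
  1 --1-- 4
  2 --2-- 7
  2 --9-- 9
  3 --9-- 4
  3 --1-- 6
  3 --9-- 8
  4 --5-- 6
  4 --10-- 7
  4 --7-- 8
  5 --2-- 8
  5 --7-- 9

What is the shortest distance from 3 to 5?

Using Dijkstra's algorithm from vertex 3:
Shortest path: 3 -> 8 -> 5
Total weight: 9 + 2 = 11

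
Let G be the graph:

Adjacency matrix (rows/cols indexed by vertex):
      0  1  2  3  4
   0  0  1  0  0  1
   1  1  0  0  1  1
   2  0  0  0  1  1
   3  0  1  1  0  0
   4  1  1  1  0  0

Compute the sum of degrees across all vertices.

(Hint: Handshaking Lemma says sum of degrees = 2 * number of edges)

Count edges: 6 edges.
By Handshaking Lemma: sum of degrees = 2 * 6 = 12.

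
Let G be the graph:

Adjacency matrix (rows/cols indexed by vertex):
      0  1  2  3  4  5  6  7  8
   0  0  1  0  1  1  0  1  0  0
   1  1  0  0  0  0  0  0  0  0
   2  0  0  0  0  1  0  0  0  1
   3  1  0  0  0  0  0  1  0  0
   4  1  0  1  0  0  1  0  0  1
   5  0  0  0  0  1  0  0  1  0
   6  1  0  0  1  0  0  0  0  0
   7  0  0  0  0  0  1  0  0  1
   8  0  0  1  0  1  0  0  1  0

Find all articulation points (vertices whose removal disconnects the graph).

An articulation point is a vertex whose removal disconnects the graph.
Articulation points: [0, 4]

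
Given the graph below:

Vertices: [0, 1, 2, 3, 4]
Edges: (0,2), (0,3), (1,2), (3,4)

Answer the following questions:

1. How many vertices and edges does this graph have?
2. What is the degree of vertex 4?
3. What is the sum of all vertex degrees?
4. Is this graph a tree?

Count: 5 vertices, 4 edges.
Vertex 4 has neighbors [3], degree = 1.
Handshaking lemma: 2 * 4 = 8.
A graph is a tree iff it is connected and has exactly n-1 edges. This graph is connected (all 5 vertices in one component) and has 5-1 = 4 edges. It is a tree.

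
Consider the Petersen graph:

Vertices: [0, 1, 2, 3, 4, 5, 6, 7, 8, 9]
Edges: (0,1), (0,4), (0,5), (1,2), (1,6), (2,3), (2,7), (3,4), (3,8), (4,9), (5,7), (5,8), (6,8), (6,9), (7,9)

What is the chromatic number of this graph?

The Petersen graph contains odd cycles (e.g. the outer 5-cycle), so chi >= 3.
A proper 3-coloring exists (it is a well-known 3-chromatic graph).
Chromatic number = 3.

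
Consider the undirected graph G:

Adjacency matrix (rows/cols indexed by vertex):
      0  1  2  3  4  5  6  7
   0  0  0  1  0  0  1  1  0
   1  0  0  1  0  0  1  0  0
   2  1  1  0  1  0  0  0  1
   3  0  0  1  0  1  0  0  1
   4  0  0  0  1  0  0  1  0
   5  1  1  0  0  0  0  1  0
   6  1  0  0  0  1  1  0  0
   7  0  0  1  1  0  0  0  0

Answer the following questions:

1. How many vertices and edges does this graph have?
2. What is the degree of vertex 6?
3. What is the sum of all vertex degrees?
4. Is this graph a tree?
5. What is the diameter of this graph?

Count: 8 vertices, 11 edges.
Vertex 6 has neighbors [0, 4, 5], degree = 3.
Handshaking lemma: 2 * 11 = 22.
A tree on 8 vertices has 7 edges. This graph has 11 edges (4 extra). Not a tree.
Diameter (longest shortest path) = 3.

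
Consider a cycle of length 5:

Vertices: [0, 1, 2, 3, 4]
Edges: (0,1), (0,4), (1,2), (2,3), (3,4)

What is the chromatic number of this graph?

This is an odd cycle (C_5). Odd cycles are not bipartite (any 2-coloring forces two adjacent vertices to match), and 3 colors suffice.
Chromatic number = 3.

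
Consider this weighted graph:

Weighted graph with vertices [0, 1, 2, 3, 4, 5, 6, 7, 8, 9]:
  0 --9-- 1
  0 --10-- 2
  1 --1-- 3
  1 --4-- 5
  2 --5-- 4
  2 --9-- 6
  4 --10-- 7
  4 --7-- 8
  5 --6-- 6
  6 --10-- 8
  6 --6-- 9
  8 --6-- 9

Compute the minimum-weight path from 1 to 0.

Using Dijkstra's algorithm from vertex 1:
Shortest path: 1 -> 0
Total weight: 9 = 9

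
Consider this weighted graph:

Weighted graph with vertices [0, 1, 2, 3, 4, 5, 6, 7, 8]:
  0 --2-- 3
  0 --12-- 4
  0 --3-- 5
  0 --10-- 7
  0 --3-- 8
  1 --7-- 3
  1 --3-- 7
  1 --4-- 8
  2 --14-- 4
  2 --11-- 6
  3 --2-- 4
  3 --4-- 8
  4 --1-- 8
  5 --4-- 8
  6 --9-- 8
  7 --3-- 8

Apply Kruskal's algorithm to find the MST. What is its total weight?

Applying Kruskal's algorithm (sort edges by weight, add if no cycle):
  Add (4,8) w=1
  Add (0,3) w=2
  Add (3,4) w=2
  Skip (0,8) w=3 (creates cycle)
  Add (0,5) w=3
  Add (1,7) w=3
  Add (7,8) w=3
  Skip (1,8) w=4 (creates cycle)
  Skip (3,8) w=4 (creates cycle)
  Skip (5,8) w=4 (creates cycle)
  Skip (1,3) w=7 (creates cycle)
  Add (6,8) w=9
  Skip (0,7) w=10 (creates cycle)
  Add (2,6) w=11
  Skip (0,4) w=12 (creates cycle)
  Skip (2,4) w=14 (creates cycle)
MST weight = 34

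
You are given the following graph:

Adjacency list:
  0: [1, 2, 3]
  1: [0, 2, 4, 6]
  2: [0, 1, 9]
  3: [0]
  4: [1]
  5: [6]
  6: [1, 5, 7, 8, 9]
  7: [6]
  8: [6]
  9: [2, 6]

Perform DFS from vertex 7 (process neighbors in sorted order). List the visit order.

DFS from vertex 7 (neighbors processed in ascending order):
Visit order: 7, 6, 1, 0, 2, 9, 3, 4, 5, 8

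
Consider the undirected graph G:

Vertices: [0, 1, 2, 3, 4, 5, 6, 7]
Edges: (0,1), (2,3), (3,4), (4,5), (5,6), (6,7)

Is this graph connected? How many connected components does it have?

Checking connectivity: the graph has 2 connected component(s).
Components: [[0, 1], [2, 3, 4, 5, 6, 7]]. The graph is NOT connected.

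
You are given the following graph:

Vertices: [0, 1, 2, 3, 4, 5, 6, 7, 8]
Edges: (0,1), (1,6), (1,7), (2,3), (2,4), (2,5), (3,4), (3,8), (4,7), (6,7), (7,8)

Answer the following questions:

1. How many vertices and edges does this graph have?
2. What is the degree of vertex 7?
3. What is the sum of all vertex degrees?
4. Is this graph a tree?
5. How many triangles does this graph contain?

Count: 9 vertices, 11 edges.
Vertex 7 has neighbors [1, 4, 6, 8], degree = 4.
Handshaking lemma: 2 * 11 = 22.
A tree on 9 vertices has 8 edges. This graph has 11 edges (3 extra). Not a tree.
Number of triangles = 2.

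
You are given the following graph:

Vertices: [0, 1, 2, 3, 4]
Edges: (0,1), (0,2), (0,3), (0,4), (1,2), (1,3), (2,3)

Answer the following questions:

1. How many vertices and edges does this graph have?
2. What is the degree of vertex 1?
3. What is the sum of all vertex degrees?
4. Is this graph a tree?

Count: 5 vertices, 7 edges.
Vertex 1 has neighbors [0, 2, 3], degree = 3.
Handshaking lemma: 2 * 7 = 14.
A tree on 5 vertices has 4 edges. This graph has 7 edges (3 extra). Not a tree.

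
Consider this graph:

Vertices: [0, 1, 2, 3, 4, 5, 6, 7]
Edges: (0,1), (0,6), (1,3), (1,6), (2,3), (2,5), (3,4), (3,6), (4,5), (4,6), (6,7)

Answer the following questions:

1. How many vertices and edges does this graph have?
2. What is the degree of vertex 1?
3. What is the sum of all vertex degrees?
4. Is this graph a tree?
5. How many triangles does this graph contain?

Count: 8 vertices, 11 edges.
Vertex 1 has neighbors [0, 3, 6], degree = 3.
Handshaking lemma: 2 * 11 = 22.
A tree on 8 vertices has 7 edges. This graph has 11 edges (4 extra). Not a tree.
Number of triangles = 3.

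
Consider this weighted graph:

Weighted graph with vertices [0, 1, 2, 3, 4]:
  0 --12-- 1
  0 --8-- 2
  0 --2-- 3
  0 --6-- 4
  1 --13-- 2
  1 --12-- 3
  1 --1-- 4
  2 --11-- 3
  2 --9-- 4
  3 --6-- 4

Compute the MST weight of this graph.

Applying Kruskal's algorithm (sort edges by weight, add if no cycle):
  Add (1,4) w=1
  Add (0,3) w=2
  Add (0,4) w=6
  Skip (3,4) w=6 (creates cycle)
  Add (0,2) w=8
  Skip (2,4) w=9 (creates cycle)
  Skip (2,3) w=11 (creates cycle)
  Skip (0,1) w=12 (creates cycle)
  Skip (1,3) w=12 (creates cycle)
  Skip (1,2) w=13 (creates cycle)
MST weight = 17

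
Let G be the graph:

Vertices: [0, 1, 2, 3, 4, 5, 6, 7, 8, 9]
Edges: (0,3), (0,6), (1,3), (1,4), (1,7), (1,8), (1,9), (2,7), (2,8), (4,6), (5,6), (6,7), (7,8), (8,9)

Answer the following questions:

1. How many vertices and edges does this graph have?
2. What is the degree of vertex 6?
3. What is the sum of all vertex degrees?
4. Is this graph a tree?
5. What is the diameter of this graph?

Count: 10 vertices, 14 edges.
Vertex 6 has neighbors [0, 4, 5, 7], degree = 4.
Handshaking lemma: 2 * 14 = 28.
A tree on 10 vertices has 9 edges. This graph has 14 edges (5 extra). Not a tree.
Diameter (longest shortest path) = 4.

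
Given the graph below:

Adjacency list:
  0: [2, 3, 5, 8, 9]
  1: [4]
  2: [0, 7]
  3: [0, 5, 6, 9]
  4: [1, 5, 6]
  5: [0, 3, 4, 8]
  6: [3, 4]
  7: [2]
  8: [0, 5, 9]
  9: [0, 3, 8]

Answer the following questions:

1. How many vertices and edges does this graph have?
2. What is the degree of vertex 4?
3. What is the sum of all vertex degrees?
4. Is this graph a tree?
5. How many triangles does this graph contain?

Count: 10 vertices, 14 edges.
Vertex 4 has neighbors [1, 5, 6], degree = 3.
Handshaking lemma: 2 * 14 = 28.
A tree on 10 vertices has 9 edges. This graph has 14 edges (5 extra). Not a tree.
Number of triangles = 4.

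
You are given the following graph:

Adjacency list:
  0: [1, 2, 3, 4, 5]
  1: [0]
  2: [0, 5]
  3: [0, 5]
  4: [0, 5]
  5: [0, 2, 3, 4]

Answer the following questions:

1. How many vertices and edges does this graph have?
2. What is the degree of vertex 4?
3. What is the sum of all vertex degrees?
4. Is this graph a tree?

Count: 6 vertices, 8 edges.
Vertex 4 has neighbors [0, 5], degree = 2.
Handshaking lemma: 2 * 8 = 16.
A tree on 6 vertices has 5 edges. This graph has 8 edges (3 extra). Not a tree.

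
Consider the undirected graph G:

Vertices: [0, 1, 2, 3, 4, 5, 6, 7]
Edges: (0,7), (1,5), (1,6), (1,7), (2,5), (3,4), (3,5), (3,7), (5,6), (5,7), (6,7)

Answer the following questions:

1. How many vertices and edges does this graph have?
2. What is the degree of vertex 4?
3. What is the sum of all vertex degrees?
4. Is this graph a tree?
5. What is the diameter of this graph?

Count: 8 vertices, 11 edges.
Vertex 4 has neighbors [3], degree = 1.
Handshaking lemma: 2 * 11 = 22.
A tree on 8 vertices has 7 edges. This graph has 11 edges (4 extra). Not a tree.
Diameter (longest shortest path) = 3.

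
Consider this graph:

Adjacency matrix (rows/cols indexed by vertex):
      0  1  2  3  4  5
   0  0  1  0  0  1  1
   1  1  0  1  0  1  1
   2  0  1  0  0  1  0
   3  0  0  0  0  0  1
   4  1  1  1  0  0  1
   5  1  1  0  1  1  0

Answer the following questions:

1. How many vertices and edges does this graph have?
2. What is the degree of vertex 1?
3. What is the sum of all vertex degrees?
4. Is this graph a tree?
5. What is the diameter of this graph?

Count: 6 vertices, 9 edges.
Vertex 1 has neighbors [0, 2, 4, 5], degree = 4.
Handshaking lemma: 2 * 9 = 18.
A tree on 6 vertices has 5 edges. This graph has 9 edges (4 extra). Not a tree.
Diameter (longest shortest path) = 3.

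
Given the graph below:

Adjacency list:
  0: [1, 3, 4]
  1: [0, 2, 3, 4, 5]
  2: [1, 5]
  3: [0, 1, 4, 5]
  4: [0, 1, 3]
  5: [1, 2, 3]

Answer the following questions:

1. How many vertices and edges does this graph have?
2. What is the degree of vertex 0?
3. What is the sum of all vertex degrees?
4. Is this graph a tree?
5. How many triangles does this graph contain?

Count: 6 vertices, 10 edges.
Vertex 0 has neighbors [1, 3, 4], degree = 3.
Handshaking lemma: 2 * 10 = 20.
A tree on 6 vertices has 5 edges. This graph has 10 edges (5 extra). Not a tree.
Number of triangles = 6.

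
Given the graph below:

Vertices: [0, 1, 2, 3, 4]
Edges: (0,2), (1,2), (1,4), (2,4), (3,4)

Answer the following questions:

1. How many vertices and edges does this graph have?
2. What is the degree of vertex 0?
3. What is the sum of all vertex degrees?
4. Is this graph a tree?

Count: 5 vertices, 5 edges.
Vertex 0 has neighbors [2], degree = 1.
Handshaking lemma: 2 * 5 = 10.
A tree on 5 vertices has 4 edges. This graph has 5 edges (1 extra). Not a tree.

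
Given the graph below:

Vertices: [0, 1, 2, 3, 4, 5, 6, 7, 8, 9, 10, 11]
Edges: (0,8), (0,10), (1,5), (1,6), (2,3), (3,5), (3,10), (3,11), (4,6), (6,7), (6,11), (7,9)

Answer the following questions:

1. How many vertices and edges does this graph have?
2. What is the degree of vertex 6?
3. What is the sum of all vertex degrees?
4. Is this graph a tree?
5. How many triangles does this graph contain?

Count: 12 vertices, 12 edges.
Vertex 6 has neighbors [1, 4, 7, 11], degree = 4.
Handshaking lemma: 2 * 12 = 24.
A tree on 12 vertices has 11 edges. This graph has 12 edges (1 extra). Not a tree.
Number of triangles = 0.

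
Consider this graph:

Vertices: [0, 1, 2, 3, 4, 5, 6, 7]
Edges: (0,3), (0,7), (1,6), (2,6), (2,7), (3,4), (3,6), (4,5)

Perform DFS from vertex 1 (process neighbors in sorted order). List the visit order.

DFS from vertex 1 (neighbors processed in ascending order):
Visit order: 1, 6, 2, 7, 0, 3, 4, 5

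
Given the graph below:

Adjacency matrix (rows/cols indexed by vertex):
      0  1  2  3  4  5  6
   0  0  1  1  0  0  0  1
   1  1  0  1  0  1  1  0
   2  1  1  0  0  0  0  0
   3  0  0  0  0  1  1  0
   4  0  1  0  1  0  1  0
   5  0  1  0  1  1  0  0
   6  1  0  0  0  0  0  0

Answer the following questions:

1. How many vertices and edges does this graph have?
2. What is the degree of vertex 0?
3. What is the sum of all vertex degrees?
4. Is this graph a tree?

Count: 7 vertices, 9 edges.
Vertex 0 has neighbors [1, 2, 6], degree = 3.
Handshaking lemma: 2 * 9 = 18.
A tree on 7 vertices has 6 edges. This graph has 9 edges (3 extra). Not a tree.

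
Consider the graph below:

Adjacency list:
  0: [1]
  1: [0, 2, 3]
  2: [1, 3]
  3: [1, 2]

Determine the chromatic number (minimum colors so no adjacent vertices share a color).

The graph has a maximum clique of size 3 (lower bound on chromatic number).
A valid 3-coloring: {0: 1, 1: 0, 2: 1, 3: 2}.
Chromatic number = 3.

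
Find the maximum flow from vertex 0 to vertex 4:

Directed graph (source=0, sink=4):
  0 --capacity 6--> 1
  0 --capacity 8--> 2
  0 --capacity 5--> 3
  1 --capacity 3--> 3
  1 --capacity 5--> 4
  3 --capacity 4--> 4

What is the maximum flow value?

Computing max flow:
  Flow on (0->1): 5/6
  Flow on (0->3): 4/5
  Flow on (1->4): 5/5
  Flow on (3->4): 4/4
Maximum flow = 9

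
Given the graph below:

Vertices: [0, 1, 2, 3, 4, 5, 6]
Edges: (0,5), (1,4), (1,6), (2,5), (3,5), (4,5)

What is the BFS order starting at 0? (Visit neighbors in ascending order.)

BFS from vertex 0 (neighbors processed in ascending order):
Visit order: 0, 5, 2, 3, 4, 1, 6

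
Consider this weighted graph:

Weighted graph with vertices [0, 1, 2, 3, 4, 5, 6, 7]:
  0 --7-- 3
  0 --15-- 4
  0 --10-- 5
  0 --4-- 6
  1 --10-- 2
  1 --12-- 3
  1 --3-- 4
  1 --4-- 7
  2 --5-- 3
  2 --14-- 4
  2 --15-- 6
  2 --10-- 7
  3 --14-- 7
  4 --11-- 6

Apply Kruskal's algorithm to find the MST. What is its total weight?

Applying Kruskal's algorithm (sort edges by weight, add if no cycle):
  Add (1,4) w=3
  Add (0,6) w=4
  Add (1,7) w=4
  Add (2,3) w=5
  Add (0,3) w=7
  Add (0,5) w=10
  Add (1,2) w=10
  Skip (2,7) w=10 (creates cycle)
  Skip (4,6) w=11 (creates cycle)
  Skip (1,3) w=12 (creates cycle)
  Skip (2,4) w=14 (creates cycle)
  Skip (3,7) w=14 (creates cycle)
  Skip (0,4) w=15 (creates cycle)
  Skip (2,6) w=15 (creates cycle)
MST weight = 43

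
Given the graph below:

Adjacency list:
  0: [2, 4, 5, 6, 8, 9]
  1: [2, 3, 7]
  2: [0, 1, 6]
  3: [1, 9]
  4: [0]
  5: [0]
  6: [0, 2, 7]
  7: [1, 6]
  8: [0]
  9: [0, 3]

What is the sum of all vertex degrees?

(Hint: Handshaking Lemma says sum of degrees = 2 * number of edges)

Count edges: 12 edges.
By Handshaking Lemma: sum of degrees = 2 * 12 = 24.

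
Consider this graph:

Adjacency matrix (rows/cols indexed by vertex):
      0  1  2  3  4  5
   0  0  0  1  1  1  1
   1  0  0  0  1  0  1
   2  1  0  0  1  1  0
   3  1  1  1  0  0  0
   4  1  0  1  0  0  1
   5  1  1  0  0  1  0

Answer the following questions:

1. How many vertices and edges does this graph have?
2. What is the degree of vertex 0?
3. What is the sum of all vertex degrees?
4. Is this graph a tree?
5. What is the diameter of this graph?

Count: 6 vertices, 9 edges.
Vertex 0 has neighbors [2, 3, 4, 5], degree = 4.
Handshaking lemma: 2 * 9 = 18.
A tree on 6 vertices has 5 edges. This graph has 9 edges (4 extra). Not a tree.
Diameter (longest shortest path) = 2.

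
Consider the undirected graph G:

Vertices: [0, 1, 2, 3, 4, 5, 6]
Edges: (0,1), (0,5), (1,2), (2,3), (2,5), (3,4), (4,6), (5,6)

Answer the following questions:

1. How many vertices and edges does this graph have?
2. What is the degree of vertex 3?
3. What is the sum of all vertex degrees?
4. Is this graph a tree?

Count: 7 vertices, 8 edges.
Vertex 3 has neighbors [2, 4], degree = 2.
Handshaking lemma: 2 * 8 = 16.
A tree on 7 vertices has 6 edges. This graph has 8 edges (2 extra). Not a tree.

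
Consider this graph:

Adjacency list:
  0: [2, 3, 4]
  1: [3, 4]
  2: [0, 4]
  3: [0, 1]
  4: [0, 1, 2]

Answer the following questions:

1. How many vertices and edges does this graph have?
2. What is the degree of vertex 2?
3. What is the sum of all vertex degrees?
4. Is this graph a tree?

Count: 5 vertices, 6 edges.
Vertex 2 has neighbors [0, 4], degree = 2.
Handshaking lemma: 2 * 6 = 12.
A tree on 5 vertices has 4 edges. This graph has 6 edges (2 extra). Not a tree.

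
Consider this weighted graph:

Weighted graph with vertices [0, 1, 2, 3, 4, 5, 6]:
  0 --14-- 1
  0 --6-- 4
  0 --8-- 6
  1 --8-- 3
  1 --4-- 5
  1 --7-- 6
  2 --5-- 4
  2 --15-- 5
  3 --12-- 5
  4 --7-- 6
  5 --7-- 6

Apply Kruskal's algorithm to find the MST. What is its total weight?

Applying Kruskal's algorithm (sort edges by weight, add if no cycle):
  Add (1,5) w=4
  Add (2,4) w=5
  Add (0,4) w=6
  Add (1,6) w=7
  Add (4,6) w=7
  Skip (5,6) w=7 (creates cycle)
  Skip (0,6) w=8 (creates cycle)
  Add (1,3) w=8
  Skip (3,5) w=12 (creates cycle)
  Skip (0,1) w=14 (creates cycle)
  Skip (2,5) w=15 (creates cycle)
MST weight = 37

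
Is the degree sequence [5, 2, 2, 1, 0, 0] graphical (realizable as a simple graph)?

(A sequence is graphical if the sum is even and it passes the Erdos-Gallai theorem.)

Sum of degrees = 10. Sum is even but fails Erdos-Gallai. The sequence is NOT graphical.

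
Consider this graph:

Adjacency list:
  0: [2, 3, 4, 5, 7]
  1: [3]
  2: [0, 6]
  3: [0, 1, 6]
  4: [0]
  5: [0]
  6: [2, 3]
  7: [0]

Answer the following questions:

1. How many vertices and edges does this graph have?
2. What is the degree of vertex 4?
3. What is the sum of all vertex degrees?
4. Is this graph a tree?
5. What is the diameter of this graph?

Count: 8 vertices, 8 edges.
Vertex 4 has neighbors [0], degree = 1.
Handshaking lemma: 2 * 8 = 16.
A tree on 8 vertices has 7 edges. This graph has 8 edges (1 extra). Not a tree.
Diameter (longest shortest path) = 3.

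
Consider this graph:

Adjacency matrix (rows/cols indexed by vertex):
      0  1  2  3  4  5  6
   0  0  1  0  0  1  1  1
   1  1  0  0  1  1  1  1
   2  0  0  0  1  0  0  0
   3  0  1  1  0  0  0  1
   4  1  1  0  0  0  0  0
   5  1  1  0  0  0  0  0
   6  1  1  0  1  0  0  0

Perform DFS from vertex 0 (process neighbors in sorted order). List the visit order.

DFS from vertex 0 (neighbors processed in ascending order):
Visit order: 0, 1, 3, 2, 6, 4, 5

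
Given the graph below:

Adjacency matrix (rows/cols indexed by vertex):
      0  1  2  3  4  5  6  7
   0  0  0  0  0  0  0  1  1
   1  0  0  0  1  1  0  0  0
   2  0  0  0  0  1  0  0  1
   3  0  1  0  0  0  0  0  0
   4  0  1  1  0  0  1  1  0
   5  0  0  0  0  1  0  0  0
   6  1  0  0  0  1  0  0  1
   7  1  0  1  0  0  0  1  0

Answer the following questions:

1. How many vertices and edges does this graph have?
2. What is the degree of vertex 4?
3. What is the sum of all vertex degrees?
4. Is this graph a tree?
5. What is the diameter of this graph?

Count: 8 vertices, 9 edges.
Vertex 4 has neighbors [1, 2, 5, 6], degree = 4.
Handshaking lemma: 2 * 9 = 18.
A tree on 8 vertices has 7 edges. This graph has 9 edges (2 extra). Not a tree.
Diameter (longest shortest path) = 4.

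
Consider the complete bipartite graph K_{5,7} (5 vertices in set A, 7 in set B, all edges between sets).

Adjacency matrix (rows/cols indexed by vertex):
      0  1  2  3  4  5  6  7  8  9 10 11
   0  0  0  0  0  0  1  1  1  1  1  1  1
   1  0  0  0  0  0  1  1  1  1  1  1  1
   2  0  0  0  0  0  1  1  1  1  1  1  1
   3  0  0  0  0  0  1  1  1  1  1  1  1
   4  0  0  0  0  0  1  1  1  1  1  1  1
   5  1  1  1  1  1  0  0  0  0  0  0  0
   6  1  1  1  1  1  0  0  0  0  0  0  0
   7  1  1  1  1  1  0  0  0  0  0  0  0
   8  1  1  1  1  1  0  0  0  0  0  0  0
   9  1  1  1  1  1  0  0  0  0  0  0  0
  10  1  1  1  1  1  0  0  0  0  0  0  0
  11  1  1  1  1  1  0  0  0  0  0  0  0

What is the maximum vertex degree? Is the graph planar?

Set-A vertices have degree 7; set-B vertices have degree 5. Maximum degree = max(5,7) = 7.
K_{5,7} contains K_{3,3} as a subgraph (since both sides have >= 3 vertices); by Kuratowski's theorem it is not planar.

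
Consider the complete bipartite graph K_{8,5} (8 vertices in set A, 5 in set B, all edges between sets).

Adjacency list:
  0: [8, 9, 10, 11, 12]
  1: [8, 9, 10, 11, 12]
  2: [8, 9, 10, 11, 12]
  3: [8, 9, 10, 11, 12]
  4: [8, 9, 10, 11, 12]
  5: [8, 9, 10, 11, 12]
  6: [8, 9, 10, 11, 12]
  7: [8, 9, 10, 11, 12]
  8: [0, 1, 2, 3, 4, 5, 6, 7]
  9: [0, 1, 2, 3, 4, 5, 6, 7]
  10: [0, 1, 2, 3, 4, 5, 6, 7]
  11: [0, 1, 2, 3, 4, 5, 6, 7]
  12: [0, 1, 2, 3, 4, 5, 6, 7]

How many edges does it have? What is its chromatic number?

K_{8,5} has 8 * 5 = 40 edges.
Bipartite graphs have chromatic number 2 (color each partition differently).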